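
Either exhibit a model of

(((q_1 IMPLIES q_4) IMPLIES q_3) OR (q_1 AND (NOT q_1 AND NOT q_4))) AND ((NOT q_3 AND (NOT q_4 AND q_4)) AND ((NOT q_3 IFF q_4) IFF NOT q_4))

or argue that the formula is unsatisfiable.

No satisfying assignment exists.

Case q_4 = True: the conjunct NOT q_4 is False.
Case q_4 = False: the conjunct q_4 is False.
Both cases fail — unsatisfiable.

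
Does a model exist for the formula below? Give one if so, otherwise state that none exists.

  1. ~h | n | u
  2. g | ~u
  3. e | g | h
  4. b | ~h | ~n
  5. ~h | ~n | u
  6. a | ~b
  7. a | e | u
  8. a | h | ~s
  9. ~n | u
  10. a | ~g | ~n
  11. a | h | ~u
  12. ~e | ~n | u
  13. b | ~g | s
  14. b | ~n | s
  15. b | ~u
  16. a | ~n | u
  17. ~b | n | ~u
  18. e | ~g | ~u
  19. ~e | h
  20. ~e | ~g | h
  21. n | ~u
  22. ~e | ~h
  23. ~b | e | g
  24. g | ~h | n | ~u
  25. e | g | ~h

g=T; n=F; h=F; u=F; e=F; b=T; a=T; s=T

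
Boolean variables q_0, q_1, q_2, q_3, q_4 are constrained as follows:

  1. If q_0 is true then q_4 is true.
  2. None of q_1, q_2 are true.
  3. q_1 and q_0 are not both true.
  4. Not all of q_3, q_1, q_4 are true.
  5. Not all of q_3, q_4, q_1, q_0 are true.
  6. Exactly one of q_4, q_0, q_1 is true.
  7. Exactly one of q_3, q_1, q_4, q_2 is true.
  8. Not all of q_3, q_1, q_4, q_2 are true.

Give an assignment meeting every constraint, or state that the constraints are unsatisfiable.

q_0 = False; q_1 = False; q_2 = False; q_3 = False; q_4 = True

  (1) q_0=F ⇒ q_4: vacuous ✓
  (2) {q_1, q_2}: 0 true — none ✓
  (3) q_1=F, q_0=F — not both ✓
  (4) {q_3, q_1, q_4}: 1/3 true — not all ✓
  (5) {q_3, q_4, q_1, q_0}: 1/4 true — not all ✓
  (6) {q_4, q_0, q_1}: 1 true — exactly one ✓
  (7) {q_3, q_1, q_4, q_2}: 1 true — exactly one ✓
  (8) {q_3, q_1, q_4, q_2}: 1/4 true — not all ✓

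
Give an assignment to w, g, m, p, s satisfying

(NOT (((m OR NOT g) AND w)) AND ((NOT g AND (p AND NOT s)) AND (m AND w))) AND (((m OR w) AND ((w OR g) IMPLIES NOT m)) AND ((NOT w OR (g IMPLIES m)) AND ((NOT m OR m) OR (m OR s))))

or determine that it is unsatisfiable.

No satisfying assignment exists.

Case m = True: the formula simplifies to (NOT w AND ((NOT g AND (p AND NOT s)) AND w)) AND NOT ((w OR g)).
  w = True: the conjunct NOT w is False.
  w = False: the conjunct w is False.
Case m = False: the conjunct m is False.
Both cases fail — unsatisfiable.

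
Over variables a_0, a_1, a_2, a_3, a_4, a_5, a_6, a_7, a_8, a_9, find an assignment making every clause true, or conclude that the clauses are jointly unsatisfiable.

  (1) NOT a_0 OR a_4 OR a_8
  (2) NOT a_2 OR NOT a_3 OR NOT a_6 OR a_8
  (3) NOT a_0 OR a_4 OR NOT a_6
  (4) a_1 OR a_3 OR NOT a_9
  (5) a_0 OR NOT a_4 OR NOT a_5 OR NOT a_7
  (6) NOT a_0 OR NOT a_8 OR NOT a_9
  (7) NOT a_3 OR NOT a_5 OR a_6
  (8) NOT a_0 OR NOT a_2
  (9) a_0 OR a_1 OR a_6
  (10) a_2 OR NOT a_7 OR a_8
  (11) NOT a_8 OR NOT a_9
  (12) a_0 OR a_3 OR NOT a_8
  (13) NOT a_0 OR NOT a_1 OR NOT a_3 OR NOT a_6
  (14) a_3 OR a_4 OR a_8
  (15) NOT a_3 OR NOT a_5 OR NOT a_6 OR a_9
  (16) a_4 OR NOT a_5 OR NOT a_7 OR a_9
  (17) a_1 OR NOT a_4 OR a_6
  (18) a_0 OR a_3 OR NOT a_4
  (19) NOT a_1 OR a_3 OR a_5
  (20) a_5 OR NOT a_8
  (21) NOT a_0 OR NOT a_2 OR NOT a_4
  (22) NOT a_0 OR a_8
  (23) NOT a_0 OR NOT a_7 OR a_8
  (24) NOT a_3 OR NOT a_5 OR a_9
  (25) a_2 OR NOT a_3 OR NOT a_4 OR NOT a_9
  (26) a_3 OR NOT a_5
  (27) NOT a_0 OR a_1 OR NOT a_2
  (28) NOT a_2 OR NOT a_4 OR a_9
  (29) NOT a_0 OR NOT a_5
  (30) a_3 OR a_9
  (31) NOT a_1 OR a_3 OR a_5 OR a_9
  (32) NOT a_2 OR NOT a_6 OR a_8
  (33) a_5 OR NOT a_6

a_0 = False; a_1 = True; a_2 = False; a_3 = True; a_4 = False; a_5 = True; a_6 = True; a_7 = False; a_8 = False; a_9 = True

Try a_0 = True:
  (NOT a_0 OR NOT a_2) forces a_2 = False.
  (NOT a_0 OR a_8) forces a_8 = True.
  (NOT a_0 OR NOT a_8 OR NOT a_9) forces a_9 = False.
  (a_5 OR NOT a_8) forces a_5 = True.
  clause (NOT a_0 OR NOT a_5) is falsified — backtrack.
So a_0 = False.
Set a_1 = True.
Set a_2 = False.
Set a_3 = True.
Set a_4 = False.
Set a_5 = True.
  then (NOT a_3 OR NOT a_5 OR a_6) forces a_6 = True.
  then (NOT a_3 OR NOT a_5 OR NOT a_6 OR a_9) forces a_9 = True.
  then (NOT a_8 OR NOT a_9) forces a_8 = False.
  then (a_2 OR NOT a_7 OR a_8) forces a_7 = False.
All clauses satisfied.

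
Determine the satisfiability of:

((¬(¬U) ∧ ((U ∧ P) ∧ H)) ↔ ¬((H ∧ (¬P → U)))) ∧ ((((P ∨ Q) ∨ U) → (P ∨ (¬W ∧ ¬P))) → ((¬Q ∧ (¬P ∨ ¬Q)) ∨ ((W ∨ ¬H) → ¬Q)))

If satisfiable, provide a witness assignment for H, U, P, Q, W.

H: True; U: True; P: False; Q: True; W: True

  (¬(¬U) ∧ ((U ∧ P) ∧ H)) ↔ ¬((H ∧ (¬P → U))) = True
    ¬(¬U) ∧ ((U ∧ P) ∧ H) = False
      ¬(¬U) = True
        ¬U = False
      (U ∧ P) ∧ H = False
        U ∧ P = False
    ¬((H ∧ (¬P → U))) = False
      H ∧ (¬P → U) = True
        ¬P → U = True
          ¬P = True
  (((P ∨ Q) ∨ U) → (P ∨ (¬W ∧ ¬P))) → ((¬Q ∧ (¬P ∨ ¬Q)) ∨ ((W ∨ ¬H) → ¬Q)) = True
    ((P ∨ Q) ∨ U) → (P ∨ (¬W ∧ ¬P)) = False
      (P ∨ Q) ∨ U = True
        P ∨ Q = True
      P ∨ (¬W ∧ ¬P) = False
        ¬W ∧ ¬P = False
          ¬W = False
          ¬P = True
    (¬Q ∧ (¬P ∨ ¬Q)) ∨ ((W ∨ ¬H) → ¬Q) = False
      ¬Q ∧ (¬P ∨ ¬Q) = False
        ¬Q = False
        ¬P ∨ ¬Q = True
          ¬P = True
          ¬Q = False
      (W ∨ ¬H) → ¬Q = False
        W ∨ ¬H = True
          ¬H = False
        ¬Q = False
Both conjuncts True, so the formula holds.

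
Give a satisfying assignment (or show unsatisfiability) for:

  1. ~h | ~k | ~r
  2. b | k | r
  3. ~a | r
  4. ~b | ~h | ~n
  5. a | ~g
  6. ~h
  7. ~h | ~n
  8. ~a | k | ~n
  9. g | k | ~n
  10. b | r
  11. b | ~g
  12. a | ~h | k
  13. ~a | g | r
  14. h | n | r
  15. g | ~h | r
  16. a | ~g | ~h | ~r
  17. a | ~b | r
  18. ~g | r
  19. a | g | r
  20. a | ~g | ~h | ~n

g=F, n=T, h=F, k=T, r=T, a=T, b=T

Unit clause (~h) forces h = False.
Set g = False.
Set n = True.
  then (g | k | ~n) forces k = True.
Try r = False:
  (~a | r) forces a = False.
  clause (a | g | r) is falsified — backtrack.
So r = True.
Set a = True.
Set b = True.
All clauses satisfied.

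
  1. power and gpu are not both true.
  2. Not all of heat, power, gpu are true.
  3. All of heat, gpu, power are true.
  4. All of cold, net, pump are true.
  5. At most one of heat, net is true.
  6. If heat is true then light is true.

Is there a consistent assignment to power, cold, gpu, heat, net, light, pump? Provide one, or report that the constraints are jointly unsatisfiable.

Case net = True:
  (3) forces heat = True.
  Constraint (5) is violated (heat=T, net=T) — contradiction.
Case net = False:
  Constraint (4) is violated (net=F) — contradiction.
Both cases fail — unsatisfiable.

UNSATISFIABLE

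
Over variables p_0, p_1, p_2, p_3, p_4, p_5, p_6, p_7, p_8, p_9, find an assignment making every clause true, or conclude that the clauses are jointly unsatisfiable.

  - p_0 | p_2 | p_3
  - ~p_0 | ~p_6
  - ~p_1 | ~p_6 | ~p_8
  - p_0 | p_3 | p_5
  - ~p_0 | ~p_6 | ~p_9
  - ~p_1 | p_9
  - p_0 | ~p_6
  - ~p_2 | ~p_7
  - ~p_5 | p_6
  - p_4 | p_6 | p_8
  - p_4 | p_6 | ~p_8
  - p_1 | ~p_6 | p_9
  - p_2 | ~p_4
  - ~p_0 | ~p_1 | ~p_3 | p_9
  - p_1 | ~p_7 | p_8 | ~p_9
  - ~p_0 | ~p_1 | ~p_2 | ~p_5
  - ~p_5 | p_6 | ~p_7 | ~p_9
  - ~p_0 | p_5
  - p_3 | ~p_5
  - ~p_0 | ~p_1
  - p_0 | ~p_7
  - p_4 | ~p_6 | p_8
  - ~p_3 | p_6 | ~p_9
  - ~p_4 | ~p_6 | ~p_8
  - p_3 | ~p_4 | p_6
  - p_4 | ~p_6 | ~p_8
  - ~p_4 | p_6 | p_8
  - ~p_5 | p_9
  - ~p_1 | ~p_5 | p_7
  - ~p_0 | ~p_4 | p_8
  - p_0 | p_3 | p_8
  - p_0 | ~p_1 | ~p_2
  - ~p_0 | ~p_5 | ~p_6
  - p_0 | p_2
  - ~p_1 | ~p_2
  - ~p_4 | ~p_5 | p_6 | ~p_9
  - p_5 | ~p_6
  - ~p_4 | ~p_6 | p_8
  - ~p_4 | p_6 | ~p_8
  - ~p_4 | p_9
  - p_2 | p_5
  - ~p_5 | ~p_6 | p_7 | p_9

The formula is unsatisfiable.

Case p_6 = True:
  (~p_0 | ~p_6) forces p_0 = False.
  Clause (p_0 | ~p_6) is falsified — contradiction.
Case p_6 = False:
  (~p_5 | p_6) forces p_5 = False.
  (~p_0 | p_5) forces p_0 = False.
  (p_0 | p_3 | p_5) forces p_3 = True.
  (p_0 | ~p_7) forces p_7 = False.
  (~p_3 | p_6 | ~p_9) forces p_9 = False.
  (~p_1 | p_9) forces p_1 = False.
  (p_0 | p_2) forces p_2 = True.
  (~p_4 | p_9) forces p_4 = False.
  (p_4 | p_6 | p_8) forces p_8 = True.
  Clause (p_4 | p_6 | ~p_8) is falsified — contradiction.
Both cases fail, so the formula is unsatisfiable.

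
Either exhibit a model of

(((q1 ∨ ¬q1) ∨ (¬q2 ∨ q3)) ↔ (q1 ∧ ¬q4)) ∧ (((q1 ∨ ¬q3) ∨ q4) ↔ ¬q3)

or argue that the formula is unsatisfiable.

q1=T, q2=T, q3=F, q4=F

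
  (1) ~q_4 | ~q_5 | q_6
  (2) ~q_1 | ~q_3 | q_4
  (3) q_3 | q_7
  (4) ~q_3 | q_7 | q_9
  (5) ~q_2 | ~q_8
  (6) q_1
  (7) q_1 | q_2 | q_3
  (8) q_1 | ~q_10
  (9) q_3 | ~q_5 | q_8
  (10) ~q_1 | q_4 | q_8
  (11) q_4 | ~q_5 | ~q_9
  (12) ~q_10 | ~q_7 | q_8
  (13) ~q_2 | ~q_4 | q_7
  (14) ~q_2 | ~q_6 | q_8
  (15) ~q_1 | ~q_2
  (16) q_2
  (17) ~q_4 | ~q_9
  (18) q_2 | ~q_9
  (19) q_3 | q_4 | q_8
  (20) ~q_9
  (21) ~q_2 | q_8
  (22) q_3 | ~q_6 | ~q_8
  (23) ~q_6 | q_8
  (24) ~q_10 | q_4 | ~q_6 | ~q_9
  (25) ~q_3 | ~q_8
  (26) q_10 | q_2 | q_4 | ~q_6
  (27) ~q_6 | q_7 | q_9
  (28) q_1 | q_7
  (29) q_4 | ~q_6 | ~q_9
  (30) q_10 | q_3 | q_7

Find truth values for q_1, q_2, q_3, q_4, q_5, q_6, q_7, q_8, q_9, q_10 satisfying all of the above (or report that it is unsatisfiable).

The formula is unsatisfiable.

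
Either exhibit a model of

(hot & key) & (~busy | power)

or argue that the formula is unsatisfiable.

busy = False, hot = True, key = True, power = True

  hot & key = True
  ~busy | power = True
    ~busy = True
Both conjuncts True, so the formula holds.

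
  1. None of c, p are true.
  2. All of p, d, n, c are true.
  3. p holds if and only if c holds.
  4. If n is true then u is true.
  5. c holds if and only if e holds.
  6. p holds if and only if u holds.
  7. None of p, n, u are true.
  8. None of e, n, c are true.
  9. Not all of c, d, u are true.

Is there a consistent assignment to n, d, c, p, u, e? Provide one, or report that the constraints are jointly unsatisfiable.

Case n = True:
  Constraint (7) is violated (n=T) — contradiction.
Case n = False:
  Constraint (2) is violated (n=F) — contradiction.
Both cases fail — unsatisfiable.

No satisfying assignment exists.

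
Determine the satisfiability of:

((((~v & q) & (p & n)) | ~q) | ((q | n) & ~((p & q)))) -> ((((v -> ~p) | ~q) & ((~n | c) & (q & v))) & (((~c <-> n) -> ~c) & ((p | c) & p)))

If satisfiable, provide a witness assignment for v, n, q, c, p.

v: True, n: False, q: True, c: True, p: True

  ((((~v & q) & (p & n)) | ~q) | ((q | n) & ~((p & q)))) -> ((((v -> ~p) | ~q) & ((~n | c) & (q & v))) & (((~c <-> n) -> ~c) & ((p | c) & p))) = True
    (((~v & q) & (p & n)) | ~q) | ((q | n) & ~((p & q))) = False
      ((~v & q) & (p & n)) | ~q = False
        (~v & q) & (p & n) = False
          ~v & q = False
            ~v = False
          p & n = False
        ~q = False
      (q | n) & ~((p & q)) = False
        q | n = True
        ~((p & q)) = False
          p & q = True
    (((v -> ~p) | ~q) & ((~n | c) & (q & v))) & (((~c <-> n) -> ~c) & ((p | c) & p)) = False
      ((v -> ~p) | ~q) & ((~n | c) & (q & v)) = False
        (v -> ~p) | ~q = False
          v -> ~p = False
            ~p = False
          ~q = False
        (~n | c) & (q & v) = True
          ~n | c = True
            ~n = True
          q & v = True
      ((~c <-> n) -> ~c) & ((p | c) & p) = False
        (~c <-> n) -> ~c = False
          ~c <-> n = True
            ~c = False
          ~c = False
        (p | c) & p = True
          p | c = True
The formula evaluates to True.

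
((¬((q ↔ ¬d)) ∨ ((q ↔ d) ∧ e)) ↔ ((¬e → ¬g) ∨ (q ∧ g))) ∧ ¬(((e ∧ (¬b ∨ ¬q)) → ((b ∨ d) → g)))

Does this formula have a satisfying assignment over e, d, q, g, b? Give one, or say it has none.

e: True, d: False, q: False, g: False, b: True

  (¬((q ↔ ¬d)) ∨ ((q ↔ d) ∧ e)) ↔ ((¬e → ¬g) ∨ (q ∧ g)) = True
    ¬((q ↔ ¬d)) ∨ ((q ↔ d) ∧ e) = True
      ¬((q ↔ ¬d)) = True
        q ↔ ¬d = False
          ¬d = True
      (q ↔ d) ∧ e = True
        q ↔ d = True
    (¬e → ¬g) ∨ (q ∧ g) = True
      ¬e → ¬g = True
        ¬e = False
        ¬g = True
      q ∧ g = False
  ¬(((e ∧ (¬b ∨ ¬q)) → ((b ∨ d) → g))) = True
    (e ∧ (¬b ∨ ¬q)) → ((b ∨ d) → g) = False
      e ∧ (¬b ∨ ¬q) = True
        ¬b ∨ ¬q = True
          ¬b = False
          ¬q = True
      (b ∨ d) → g = False
        b ∨ d = True
Both conjuncts True, so the formula holds.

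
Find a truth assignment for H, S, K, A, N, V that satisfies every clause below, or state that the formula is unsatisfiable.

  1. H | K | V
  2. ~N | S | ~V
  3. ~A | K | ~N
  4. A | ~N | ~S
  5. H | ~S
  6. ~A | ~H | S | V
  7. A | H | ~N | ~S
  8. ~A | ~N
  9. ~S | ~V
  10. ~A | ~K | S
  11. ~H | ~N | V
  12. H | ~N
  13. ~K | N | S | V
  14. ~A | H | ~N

Set H = True.
Set S = False.
Set K = True.
  then (~A | ~K | S) forces A = False.
Try N = True:
  (~N | S | ~V) forces V = False.
  clause (~H | ~N | V) is falsified — backtrack.
So N = False.
  then (~K | N | S | V) forces V = True.
All clauses satisfied.

H = True, S = False, K = True, A = False, N = False, V = True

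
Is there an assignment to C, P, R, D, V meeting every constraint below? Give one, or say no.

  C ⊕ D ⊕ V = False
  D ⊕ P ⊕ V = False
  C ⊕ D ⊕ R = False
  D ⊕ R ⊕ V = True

C: True; P: True; R: False; D: True; V: False

C ⊕ D ⊕ V = T ⊕ T ⊕ F = False ✓
D ⊕ P ⊕ V = T ⊕ T ⊕ F = False ✓
C ⊕ D ⊕ R = T ⊕ T ⊕ F = False ✓
D ⊕ R ⊕ V = T ⊕ F ⊕ F = True ✓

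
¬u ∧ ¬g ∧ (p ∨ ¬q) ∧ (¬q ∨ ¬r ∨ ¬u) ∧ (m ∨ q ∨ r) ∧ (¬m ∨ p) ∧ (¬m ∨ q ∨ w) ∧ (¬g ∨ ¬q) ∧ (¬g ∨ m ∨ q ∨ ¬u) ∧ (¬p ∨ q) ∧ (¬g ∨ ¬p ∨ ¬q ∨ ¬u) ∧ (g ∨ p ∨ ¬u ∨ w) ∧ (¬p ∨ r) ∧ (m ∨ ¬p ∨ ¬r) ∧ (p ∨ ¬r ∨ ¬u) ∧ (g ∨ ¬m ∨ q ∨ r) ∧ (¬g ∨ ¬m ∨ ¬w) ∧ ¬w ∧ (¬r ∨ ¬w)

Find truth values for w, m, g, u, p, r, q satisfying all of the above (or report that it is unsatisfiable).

Unit clause (¬u) forces u = False.
Unit clause (¬g) forces g = False.
Unit clause (¬w) forces w = False.
Set m = True.
  then (¬m ∨ p) forces p = True.
  then (¬m ∨ q ∨ w) forces q = True.
  then (¬p ∨ r) forces r = True.
All clauses satisfied.

w = False, m = True, g = False, u = False, p = True, r = True, q = True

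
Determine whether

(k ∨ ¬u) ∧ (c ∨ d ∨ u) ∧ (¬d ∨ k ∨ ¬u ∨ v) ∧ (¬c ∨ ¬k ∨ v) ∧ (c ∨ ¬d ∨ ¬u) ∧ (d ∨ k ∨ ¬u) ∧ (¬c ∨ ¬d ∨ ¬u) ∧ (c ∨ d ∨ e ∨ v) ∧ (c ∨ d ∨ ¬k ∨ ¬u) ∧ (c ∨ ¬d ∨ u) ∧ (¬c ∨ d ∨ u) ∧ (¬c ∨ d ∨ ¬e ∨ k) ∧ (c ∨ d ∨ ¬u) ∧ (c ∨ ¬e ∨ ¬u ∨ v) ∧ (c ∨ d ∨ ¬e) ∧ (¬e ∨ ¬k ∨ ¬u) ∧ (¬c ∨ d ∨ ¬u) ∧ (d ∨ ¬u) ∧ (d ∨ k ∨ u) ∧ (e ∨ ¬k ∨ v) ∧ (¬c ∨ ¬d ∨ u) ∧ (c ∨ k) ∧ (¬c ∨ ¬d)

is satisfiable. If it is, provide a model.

Unsatisfiable — no assignment works.

Case d = True:
  (¬c ∨ ¬d) forces c = False.
  (c ∨ ¬d ∨ ¬u) forces u = False.
  Clause (c ∨ ¬d ∨ u) is falsified — contradiction.
Case d = False:
  (d ∨ ¬u) forces u = False.
  (c ∨ d ∨ u) forces c = True.
  Clause (¬c ∨ d ∨ u) is falsified — contradiction.
Both cases fail, so the formula is unsatisfiable.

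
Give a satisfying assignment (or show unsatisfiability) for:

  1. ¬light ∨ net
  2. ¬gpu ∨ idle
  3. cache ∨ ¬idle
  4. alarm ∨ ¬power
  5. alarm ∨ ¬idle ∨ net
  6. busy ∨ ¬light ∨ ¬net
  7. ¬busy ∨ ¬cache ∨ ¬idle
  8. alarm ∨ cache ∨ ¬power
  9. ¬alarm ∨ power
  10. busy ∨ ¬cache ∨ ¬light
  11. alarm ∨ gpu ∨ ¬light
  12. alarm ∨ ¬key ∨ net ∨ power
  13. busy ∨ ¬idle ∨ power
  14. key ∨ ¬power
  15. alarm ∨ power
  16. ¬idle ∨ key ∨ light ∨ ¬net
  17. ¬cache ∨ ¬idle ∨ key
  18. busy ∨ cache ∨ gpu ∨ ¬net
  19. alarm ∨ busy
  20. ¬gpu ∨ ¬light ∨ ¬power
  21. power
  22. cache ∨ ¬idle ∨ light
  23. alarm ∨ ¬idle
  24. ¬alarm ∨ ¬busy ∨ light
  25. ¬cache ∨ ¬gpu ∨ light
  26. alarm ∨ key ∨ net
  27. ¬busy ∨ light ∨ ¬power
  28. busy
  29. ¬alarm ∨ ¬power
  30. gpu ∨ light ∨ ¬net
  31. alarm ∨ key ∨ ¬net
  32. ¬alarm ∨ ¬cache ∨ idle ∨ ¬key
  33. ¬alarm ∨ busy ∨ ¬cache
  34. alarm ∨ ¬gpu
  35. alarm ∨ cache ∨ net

The formula is unsatisfiable.

Case power = True:
  (alarm ∨ ¬power) forces alarm = True.
  Clause (¬alarm ∨ ¬power) is falsified — contradiction.
Case power = False:
  Clause (power) is falsified — contradiction.
Both cases fail, so the formula is unsatisfiable.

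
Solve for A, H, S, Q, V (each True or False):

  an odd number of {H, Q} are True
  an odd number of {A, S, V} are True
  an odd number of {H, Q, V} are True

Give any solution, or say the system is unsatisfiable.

A: False, H: False, S: True, Q: True, V: False

{H, Q}: 1 true → odd ✓
{A, S, V}: 1 true → odd ✓
{H, Q, V}: 1 true → odd ✓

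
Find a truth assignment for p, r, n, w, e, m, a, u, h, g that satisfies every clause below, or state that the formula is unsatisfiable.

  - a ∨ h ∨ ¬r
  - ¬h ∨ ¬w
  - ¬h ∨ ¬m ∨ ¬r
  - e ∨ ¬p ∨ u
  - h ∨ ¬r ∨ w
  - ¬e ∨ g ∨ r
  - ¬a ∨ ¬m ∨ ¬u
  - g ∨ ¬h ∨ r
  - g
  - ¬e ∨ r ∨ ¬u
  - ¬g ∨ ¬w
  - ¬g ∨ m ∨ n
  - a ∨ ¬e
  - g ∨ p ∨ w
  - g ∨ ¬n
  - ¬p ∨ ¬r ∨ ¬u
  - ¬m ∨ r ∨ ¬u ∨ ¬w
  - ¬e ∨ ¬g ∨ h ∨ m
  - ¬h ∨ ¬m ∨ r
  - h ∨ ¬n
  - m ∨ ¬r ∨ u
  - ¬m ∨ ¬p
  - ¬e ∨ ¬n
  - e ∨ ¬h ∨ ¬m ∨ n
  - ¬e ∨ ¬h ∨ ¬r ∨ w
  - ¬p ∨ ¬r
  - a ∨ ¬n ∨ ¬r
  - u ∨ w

p = False; r = True; n = True; w = False; e = False; m = False; a = True; u = True; h = True; g = True

Unit clause (g) forces g = True.
In (¬g ∨ ¬w) only ¬w is left, so w = False.
In (u ∨ w) only u is left, so u = True.
Set p = False.
Set r = True.
  then (h ∨ ¬r ∨ w) forces h = True.
  then (¬e ∨ ¬h ∨ ¬r ∨ w) forces e = False.
  then (¬h ∨ ¬m ∨ ¬r) forces m = False.
  then (¬g ∨ m ∨ n) forces n = True.
  then (a ∨ ¬n ∨ ¬r) forces a = True.
All clauses satisfied.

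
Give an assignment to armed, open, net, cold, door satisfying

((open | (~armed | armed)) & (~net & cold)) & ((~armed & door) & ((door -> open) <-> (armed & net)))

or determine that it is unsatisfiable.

armed=F, open=F, net=F, cold=T, door=T

  (open | (~armed | armed)) & (~net & cold) = True
    open | (~armed | armed) = True
      ~armed | armed = True
        ~armed = True
    ~net & cold = True
      ~net = True
  (~armed & door) & ((door -> open) <-> (armed & net)) = True
    ~armed & door = True
      ~armed = True
    (door -> open) <-> (armed & net) = True
      door -> open = False
      armed & net = False
Both conjuncts True, so the formula holds.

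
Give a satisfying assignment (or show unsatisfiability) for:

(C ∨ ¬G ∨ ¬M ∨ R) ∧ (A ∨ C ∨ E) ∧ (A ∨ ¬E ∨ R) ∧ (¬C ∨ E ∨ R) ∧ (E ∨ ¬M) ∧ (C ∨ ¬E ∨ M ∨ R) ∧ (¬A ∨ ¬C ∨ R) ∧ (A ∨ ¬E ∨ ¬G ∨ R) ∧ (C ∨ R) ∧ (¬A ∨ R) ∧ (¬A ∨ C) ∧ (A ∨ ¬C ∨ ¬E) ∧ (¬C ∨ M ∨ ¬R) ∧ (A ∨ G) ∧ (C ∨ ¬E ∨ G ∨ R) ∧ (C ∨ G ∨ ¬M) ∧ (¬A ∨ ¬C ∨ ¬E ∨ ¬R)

Set C = False.
  then (C ∨ R) forces R = True.
  then (¬A ∨ C) forces A = False.
  then (A ∨ G) forces G = True.
  then (A ∨ C ∨ E) forces E = True.
Set M = False.
All clauses satisfied.

C=F; R=T; M=F; G=T; A=F; E=T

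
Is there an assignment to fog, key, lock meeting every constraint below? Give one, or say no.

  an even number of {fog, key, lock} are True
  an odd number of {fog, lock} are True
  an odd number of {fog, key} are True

fog: False, key: True, lock: True

{fog, key, lock}: 2 true → even ✓
{fog, lock}: 1 true → odd ✓
{fog, key}: 1 true → odd ✓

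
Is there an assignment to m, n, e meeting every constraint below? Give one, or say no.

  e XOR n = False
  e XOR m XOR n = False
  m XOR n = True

m = False; n = True; e = True

e XOR n = T XOR T = False ✓
e XOR m XOR n = T XOR F XOR T = False ✓
m XOR n = F XOR T = True ✓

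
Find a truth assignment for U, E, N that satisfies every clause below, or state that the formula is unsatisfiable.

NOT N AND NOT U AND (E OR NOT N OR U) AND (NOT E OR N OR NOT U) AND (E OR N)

Unit clause (NOT N) forces N = False.
Unit clause (NOT U) forces U = False.
In (E OR N) only E is left, so E = True.
All clauses satisfied.

U: False; E: True; N: False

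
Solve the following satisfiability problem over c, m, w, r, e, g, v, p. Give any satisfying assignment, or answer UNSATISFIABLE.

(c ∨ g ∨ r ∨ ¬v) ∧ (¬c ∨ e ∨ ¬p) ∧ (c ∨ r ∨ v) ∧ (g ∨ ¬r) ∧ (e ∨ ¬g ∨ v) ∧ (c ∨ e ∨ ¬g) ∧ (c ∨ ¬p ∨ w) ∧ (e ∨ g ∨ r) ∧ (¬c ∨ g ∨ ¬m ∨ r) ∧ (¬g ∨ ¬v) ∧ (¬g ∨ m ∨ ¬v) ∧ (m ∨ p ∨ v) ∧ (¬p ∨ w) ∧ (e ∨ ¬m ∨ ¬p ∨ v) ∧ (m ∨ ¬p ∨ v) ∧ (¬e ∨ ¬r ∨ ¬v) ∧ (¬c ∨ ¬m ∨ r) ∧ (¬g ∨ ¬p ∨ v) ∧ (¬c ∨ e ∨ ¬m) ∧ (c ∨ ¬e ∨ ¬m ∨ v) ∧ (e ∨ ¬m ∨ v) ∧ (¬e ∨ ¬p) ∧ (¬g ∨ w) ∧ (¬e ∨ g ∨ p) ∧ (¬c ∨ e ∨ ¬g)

c=T, m=T, w=T, r=T, e=T, g=T, v=F, p=F

Set c = True.
Set m = True.
  then (¬c ∨ ¬m ∨ r) forces r = True.
  then (¬c ∨ e ∨ ¬m) forces e = True.
  then (¬e ∨ ¬p) forces p = False.
  then (¬e ∨ g ∨ p) forces g = True.
  then (¬g ∨ ¬v) forces v = False.
  then (¬g ∨ w) forces w = True.
All clauses satisfied.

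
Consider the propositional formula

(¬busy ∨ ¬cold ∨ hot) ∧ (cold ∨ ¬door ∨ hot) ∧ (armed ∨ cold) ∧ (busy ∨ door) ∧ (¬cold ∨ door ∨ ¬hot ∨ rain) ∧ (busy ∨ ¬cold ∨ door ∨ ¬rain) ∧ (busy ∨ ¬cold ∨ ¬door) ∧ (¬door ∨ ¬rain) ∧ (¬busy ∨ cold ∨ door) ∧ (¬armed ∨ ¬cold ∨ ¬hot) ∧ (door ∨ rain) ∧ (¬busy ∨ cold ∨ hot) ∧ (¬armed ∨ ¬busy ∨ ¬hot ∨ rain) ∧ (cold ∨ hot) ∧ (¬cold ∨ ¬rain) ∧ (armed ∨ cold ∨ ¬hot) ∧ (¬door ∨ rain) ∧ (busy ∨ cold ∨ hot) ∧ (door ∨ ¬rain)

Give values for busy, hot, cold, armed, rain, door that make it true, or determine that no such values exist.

The formula is unsatisfiable.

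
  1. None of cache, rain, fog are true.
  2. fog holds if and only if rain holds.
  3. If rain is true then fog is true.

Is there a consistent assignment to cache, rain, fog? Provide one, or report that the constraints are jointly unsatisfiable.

cache = False, rain = False, fog = False

  (1) {cache, rain, fog}: 0 true — none ✓
  (2) fog=F, rain=F — same ✓
  (3) rain=F ⇒ fog: vacuous ✓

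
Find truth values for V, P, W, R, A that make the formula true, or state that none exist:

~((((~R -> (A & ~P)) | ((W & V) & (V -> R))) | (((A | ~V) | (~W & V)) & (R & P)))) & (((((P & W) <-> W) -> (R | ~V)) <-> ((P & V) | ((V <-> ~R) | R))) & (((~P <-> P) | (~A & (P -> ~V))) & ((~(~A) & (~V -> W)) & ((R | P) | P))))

UNSATISFIABLE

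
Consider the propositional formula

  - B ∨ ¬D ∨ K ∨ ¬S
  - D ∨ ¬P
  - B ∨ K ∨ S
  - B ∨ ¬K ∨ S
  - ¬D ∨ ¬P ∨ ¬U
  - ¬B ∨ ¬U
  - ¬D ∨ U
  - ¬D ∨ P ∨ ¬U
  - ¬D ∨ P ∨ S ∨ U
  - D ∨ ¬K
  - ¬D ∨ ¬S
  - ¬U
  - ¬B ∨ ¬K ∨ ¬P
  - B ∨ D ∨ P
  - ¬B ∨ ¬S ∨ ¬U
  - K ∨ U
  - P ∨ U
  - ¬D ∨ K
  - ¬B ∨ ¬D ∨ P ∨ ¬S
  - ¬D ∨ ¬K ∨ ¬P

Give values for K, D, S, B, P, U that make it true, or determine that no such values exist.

Case U = True:
  Clause (¬U) is falsified — contradiction.
Case U = False:
  (¬D ∨ U) forces D = False.
  (D ∨ ¬P) forces P = False.
  Clause (P ∨ U) is falsified — contradiction.
Both cases fail, so the formula is unsatisfiable.

Unsatisfiable — no assignment works.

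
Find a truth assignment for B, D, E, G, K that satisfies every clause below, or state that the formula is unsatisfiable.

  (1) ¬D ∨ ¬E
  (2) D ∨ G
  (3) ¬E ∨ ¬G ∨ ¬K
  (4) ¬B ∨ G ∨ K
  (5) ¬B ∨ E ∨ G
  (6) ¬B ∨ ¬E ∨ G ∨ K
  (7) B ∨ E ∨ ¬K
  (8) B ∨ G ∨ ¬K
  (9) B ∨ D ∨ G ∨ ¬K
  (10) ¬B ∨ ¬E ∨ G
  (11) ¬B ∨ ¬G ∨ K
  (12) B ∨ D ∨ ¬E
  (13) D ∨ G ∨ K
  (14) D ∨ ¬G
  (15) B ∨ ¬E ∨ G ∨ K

Set B = False.
Try D = False:
  (D ∨ G) forces G = True.
  clause (D ∨ ¬G) is falsified — backtrack.
So D = True.
  then (¬D ∨ ¬E) forces E = False.
  then (B ∨ E ∨ ¬K) forces K = False.
Set G = False.
All clauses satisfied.

B = False, D = True, E = False, G = False, K = False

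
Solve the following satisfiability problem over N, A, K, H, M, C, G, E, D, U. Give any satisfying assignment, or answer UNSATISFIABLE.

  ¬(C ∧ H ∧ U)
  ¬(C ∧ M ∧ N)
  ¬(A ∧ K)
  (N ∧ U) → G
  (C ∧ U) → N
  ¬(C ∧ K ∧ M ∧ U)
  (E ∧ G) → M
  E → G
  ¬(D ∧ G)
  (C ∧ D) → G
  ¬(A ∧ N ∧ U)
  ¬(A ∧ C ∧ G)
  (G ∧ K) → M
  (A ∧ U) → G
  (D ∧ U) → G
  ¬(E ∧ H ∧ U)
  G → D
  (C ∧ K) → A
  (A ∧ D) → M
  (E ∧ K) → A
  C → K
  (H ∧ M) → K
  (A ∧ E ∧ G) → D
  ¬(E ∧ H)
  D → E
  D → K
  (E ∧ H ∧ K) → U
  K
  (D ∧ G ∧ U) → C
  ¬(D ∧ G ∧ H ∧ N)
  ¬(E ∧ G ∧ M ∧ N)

N: False, A: False, K: True, H: False, M: False, C: False, G: False, E: False, D: False, U: False

Unit clause (K) forces K = True.
In (¬A ∨ ¬K) only ¬A is left, so A = False.
In (A ∨ ¬E ∨ ¬K) only ¬E is left, so E = False.
In (A ∨ ¬C ∨ ¬K) only ¬C is left, so C = False.
In (¬D ∨ E) only ¬D is left, so D = False.
In (D ∨ ¬G) only ¬G is left, so G = False.
Set N = False.
Set H = False.
Set M = False.
Set U = False.
All clauses satisfied.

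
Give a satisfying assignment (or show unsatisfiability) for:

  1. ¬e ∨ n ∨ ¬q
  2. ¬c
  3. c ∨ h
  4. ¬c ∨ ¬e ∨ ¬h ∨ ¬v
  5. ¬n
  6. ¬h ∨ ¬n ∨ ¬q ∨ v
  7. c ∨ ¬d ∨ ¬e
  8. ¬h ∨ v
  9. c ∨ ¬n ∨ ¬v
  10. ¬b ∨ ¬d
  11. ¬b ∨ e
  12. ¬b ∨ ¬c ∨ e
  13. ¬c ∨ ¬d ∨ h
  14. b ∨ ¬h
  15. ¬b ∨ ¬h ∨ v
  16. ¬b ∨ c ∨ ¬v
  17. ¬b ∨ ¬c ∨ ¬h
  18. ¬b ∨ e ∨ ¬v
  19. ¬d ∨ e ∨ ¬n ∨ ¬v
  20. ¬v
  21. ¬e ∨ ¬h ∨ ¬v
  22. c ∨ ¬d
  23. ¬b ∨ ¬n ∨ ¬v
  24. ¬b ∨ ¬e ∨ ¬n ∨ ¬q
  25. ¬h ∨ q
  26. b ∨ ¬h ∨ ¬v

Case v = True:
  Clause (¬v) is falsified — contradiction.
Case v = False:
  (¬c) forces c = False.
  (c ∨ h) forces h = True.
  Clause (¬h ∨ v) is falsified — contradiction.
Both cases fail, so the formula is unsatisfiable.

UNSATISFIABLE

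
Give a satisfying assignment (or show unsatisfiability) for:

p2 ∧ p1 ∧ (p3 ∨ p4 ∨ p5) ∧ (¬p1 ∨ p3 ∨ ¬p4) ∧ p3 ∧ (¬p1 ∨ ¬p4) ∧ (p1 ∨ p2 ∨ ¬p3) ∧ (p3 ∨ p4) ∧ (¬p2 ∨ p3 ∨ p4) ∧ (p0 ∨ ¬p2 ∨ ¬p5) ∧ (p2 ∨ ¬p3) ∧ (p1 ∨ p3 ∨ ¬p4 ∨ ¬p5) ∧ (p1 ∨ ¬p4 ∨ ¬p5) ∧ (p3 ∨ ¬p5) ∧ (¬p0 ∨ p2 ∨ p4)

p0=F; p1=T; p2=T; p3=T; p4=F; p5=F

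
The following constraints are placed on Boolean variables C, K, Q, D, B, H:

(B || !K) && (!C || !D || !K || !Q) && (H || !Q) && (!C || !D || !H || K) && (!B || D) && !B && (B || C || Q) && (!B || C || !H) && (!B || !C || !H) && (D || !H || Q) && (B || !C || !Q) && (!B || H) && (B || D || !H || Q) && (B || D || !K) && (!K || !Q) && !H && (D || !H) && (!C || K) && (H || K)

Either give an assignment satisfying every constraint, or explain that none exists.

The formula is unsatisfiable.

Case B = True:
  Clause (!B) is falsified — contradiction.
Case B = False:
  (B || !K) forces K = False.
  (!H) forces H = False.
  Clause (H || K) is falsified — contradiction.
Both cases fail, so the formula is unsatisfiable.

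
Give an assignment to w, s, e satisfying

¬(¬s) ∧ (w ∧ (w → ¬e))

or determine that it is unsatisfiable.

w = True, s = True, e = False

  ¬(¬s) = True
    ¬s = False
  w ∧ (w → ¬e) = True
    w → ¬e = True
      ¬e = True
Both conjuncts True, so the formula holds.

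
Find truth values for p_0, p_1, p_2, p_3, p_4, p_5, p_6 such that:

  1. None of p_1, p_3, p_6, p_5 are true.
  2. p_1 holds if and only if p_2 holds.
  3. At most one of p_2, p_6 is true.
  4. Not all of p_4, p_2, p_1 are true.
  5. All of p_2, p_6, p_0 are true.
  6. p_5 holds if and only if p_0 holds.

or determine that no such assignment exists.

The formula is unsatisfiable.

Case p_6 = True:
  Constraint (1) is violated (p_6=T) — contradiction.
Case p_6 = False:
  Constraint (5) is violated (p_6=F) — contradiction.
Both cases fail — unsatisfiable.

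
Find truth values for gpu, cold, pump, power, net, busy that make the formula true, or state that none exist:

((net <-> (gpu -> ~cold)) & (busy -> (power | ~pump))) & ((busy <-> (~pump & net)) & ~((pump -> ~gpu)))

gpu=T; cold=F; pump=T; power=F; net=T; busy=F

  (net <-> (gpu -> ~cold)) & (busy -> (power | ~pump)) = True
    net <-> (gpu -> ~cold) = True
      gpu -> ~cold = True
        ~cold = True
    busy -> (power | ~pump) = True
      power | ~pump = False
        ~pump = False
  (busy <-> (~pump & net)) & ~((pump -> ~gpu)) = True
    busy <-> (~pump & net) = True
      ~pump & net = False
        ~pump = False
    ~((pump -> ~gpu)) = True
      pump -> ~gpu = False
        ~gpu = False
Both conjuncts True, so the formula holds.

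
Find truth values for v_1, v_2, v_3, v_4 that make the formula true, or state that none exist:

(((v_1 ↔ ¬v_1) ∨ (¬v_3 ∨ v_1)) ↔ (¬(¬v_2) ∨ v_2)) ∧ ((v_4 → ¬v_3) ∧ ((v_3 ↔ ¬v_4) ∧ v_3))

v_1=F, v_2=F, v_3=T, v_4=F

  ((v_1 ↔ ¬v_1) ∨ (¬v_3 ∨ v_1)) ↔ (¬(¬v_2) ∨ v_2) = True
    (v_1 ↔ ¬v_1) ∨ (¬v_3 ∨ v_1) = False
      v_1 ↔ ¬v_1 = False
        ¬v_1 = True
      ¬v_3 ∨ v_1 = False
        ¬v_3 = False
    ¬(¬v_2) ∨ v_2 = False
      ¬(¬v_2) = False
        ¬v_2 = True
  (v_4 → ¬v_3) ∧ ((v_3 ↔ ¬v_4) ∧ v_3) = True
    v_4 → ¬v_3 = True
      ¬v_3 = False
    (v_3 ↔ ¬v_4) ∧ v_3 = True
      v_3 ↔ ¬v_4 = True
        ¬v_4 = True
Both conjuncts True, so the formula holds.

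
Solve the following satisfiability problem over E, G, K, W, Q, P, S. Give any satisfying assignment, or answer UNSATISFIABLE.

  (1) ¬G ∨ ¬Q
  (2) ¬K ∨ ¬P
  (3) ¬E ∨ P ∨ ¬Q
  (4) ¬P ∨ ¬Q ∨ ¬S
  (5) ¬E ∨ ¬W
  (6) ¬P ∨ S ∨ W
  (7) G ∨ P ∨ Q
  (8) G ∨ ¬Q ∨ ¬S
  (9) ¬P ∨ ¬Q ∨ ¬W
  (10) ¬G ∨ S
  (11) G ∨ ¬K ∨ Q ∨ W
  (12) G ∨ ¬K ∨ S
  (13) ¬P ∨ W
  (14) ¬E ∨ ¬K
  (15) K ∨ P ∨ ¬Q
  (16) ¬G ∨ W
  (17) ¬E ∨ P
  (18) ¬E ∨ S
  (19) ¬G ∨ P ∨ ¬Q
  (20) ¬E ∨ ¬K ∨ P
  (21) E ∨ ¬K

Try E = True:
  (¬E ∨ ¬W) forces W = False.
  (¬P ∨ W) forces P = False.
  clause (¬E ∨ P) is falsified — backtrack.
So E = False.
  then (E ∨ ¬K) forces K = False.
Set G = False.
Set W = True.
Set Q = False.
  then (G ∨ P ∨ Q) forces P = True.
Set S = True.
All clauses satisfied.

E: False, G: False, K: False, W: True, Q: False, P: True, S: True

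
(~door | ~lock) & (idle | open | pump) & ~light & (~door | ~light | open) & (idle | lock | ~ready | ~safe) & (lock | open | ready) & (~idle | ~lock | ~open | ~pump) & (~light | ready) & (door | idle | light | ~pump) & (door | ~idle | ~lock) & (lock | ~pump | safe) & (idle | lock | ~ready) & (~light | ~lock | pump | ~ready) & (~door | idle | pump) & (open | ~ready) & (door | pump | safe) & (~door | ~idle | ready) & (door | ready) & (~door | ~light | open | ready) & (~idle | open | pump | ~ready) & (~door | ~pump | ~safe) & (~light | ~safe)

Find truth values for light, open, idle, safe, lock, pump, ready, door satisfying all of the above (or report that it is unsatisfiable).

light = False, open = True, idle = True, safe = True, lock = False, pump = False, ready = True, door = True

Unit clause (~light) forces light = False.
Try open = False:
  (open | ~ready) forces ready = False.
  (lock | open | ready) forces lock = True.
  (~door | ~lock) forces door = False.
  clause (door | ready) is falsified — backtrack.
So open = True.
Set idle = True.
Set safe = True.
Set lock = False.
Set pump = False.
Try ready = False:
  (~door | ~idle | ready) forces door = False.
  clause (door | ready) is falsified — backtrack.
So ready = True.
Set door = True.
All clauses satisfied.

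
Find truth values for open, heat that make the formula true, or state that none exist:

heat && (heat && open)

open: True; heat: True

  heat && open = True
Both conjuncts True, so the formula holds.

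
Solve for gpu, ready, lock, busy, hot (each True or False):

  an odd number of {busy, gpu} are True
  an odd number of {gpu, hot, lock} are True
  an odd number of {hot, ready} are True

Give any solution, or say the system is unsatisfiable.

gpu=F, ready=F, lock=F, busy=T, hot=T

{busy, gpu}: 1 true → odd ✓
{gpu, hot, lock}: 1 true → odd ✓
{hot, ready}: 1 true → odd ✓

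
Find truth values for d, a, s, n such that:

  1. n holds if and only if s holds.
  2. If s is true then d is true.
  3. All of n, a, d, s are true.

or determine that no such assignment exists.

d: True; a: True; s: True; n: True

  (1) n=T, s=T — same ✓
  (2) s=T ⇒ d: T ✓
  (3) {n, a, d, s}: all 4 true ✓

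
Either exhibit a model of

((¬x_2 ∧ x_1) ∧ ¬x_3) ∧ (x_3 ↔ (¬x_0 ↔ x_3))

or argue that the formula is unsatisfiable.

x_0: False, x_1: True, x_2: False, x_3: False

  (¬x_2 ∧ x_1) ∧ ¬x_3 = True
    ¬x_2 ∧ x_1 = True
      ¬x_2 = True
    ¬x_3 = True
  x_3 ↔ (¬x_0 ↔ x_3) = True
    ¬x_0 ↔ x_3 = False
      ¬x_0 = True
Both conjuncts True, so the formula holds.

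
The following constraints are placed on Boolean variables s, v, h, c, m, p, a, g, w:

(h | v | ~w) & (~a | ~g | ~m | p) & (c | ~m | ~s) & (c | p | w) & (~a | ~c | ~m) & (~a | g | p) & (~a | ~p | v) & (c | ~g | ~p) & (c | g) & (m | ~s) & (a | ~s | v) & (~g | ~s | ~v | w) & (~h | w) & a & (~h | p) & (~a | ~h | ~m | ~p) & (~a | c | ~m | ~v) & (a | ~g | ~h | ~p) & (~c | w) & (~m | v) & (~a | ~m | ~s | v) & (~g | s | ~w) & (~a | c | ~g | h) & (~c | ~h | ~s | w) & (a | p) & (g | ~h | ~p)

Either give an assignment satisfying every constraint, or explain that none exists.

Unit clause (a) forces a = True.
Try s = True:
  (m | ~s) forces m = True.
  (c | ~m | ~s) forces c = True.
  clause (~a | ~c | ~m) is falsified — backtrack.
So s = False.
Set v = True.
Try h = True:
  (~h | w) forces w = True.
  (~h | p) forces p = True.
  (~a | ~h | ~m | ~p) forces m = False.
  (~g | s | ~w) forces g = False.
  clause (g | ~h | ~p) is falsified — backtrack.
So h = False.
Set c = True.
  then (~a | ~c | ~m) forces m = False.
  then (~c | w) forces w = True.
  then (~g | s | ~w) forces g = False.
  then (~a | g | p) forces p = True.
All clauses satisfied.

s = False, v = True, h = False, c = True, m = False, p = True, a = True, g = False, w = True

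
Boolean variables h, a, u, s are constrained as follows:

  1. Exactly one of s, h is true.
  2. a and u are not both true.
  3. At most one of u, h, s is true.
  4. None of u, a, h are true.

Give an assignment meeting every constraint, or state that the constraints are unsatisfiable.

h = False, a = False, u = False, s = True

  (1) {s, h}: 1 true — exactly one ✓
  (2) a=F, u=F — not both ✓
  (3) {u, h, s}: 1 true — at most one ✓
  (4) {u, a, h}: 0 true — none ✓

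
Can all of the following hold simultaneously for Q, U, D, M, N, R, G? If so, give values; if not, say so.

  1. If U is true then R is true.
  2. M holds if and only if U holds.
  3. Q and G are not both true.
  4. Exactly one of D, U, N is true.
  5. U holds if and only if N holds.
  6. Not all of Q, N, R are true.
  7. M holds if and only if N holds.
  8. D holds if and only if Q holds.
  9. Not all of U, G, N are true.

Q: True, U: False, D: True, M: False, N: False, R: False, G: False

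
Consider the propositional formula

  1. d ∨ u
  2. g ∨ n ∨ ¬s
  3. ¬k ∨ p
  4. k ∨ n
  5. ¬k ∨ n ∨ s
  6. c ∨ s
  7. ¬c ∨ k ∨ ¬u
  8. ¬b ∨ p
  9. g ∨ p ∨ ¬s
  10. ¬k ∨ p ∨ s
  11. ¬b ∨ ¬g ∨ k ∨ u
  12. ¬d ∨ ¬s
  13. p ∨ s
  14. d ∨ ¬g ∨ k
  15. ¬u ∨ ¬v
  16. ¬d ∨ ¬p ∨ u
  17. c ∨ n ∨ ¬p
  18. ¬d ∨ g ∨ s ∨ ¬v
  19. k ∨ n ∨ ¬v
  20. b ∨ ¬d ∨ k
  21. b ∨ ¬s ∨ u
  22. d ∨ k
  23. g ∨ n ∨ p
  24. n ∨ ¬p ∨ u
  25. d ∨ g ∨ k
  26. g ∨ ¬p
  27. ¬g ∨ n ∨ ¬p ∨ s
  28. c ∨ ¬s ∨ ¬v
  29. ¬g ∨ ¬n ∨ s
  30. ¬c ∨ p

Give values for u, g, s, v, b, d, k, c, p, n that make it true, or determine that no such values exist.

Try u = False:
  (d ∨ u) forces d = True.
  (¬d ∨ ¬s) forces s = False.
  (c ∨ s) forces c = True.
  (p ∨ s) forces p = True.
  clause (¬d ∨ ¬p ∨ u) is falsified — backtrack.
So u = True.
  then (¬u ∨ ¬v) forces v = False.
Set g = True.
Set s = True.
  then (¬d ∨ ¬s) forces d = False.
  then (d ∨ ¬g ∨ k) forces k = True.
  then (¬k ∨ p) forces p = True.
Set b = True.
Set c = True.
Set n = True.
All clauses satisfied.

u = True, g = True, s = True, v = False, b = True, d = False, k = True, c = True, p = True, n = True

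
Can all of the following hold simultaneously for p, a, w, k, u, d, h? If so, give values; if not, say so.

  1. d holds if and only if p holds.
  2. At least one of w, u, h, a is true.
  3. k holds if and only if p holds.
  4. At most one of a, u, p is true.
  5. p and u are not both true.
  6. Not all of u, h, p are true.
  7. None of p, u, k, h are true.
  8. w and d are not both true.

p=F, a=F, w=T, k=F, u=F, d=F, h=F

  (1) d=F, p=F — same ✓
  (2) {w, u, h, a}: 1 true — at least one ✓
  (3) k=F, p=F — same ✓
  (4) {a, u, p}: 0 true — at most one ✓
  (5) p=F, u=F — not both ✓
  (6) {u, h, p}: 0/3 true — not all ✓
  (7) {p, u, k, h}: 0 true — none ✓
  (8) w=T, d=F — not both ✓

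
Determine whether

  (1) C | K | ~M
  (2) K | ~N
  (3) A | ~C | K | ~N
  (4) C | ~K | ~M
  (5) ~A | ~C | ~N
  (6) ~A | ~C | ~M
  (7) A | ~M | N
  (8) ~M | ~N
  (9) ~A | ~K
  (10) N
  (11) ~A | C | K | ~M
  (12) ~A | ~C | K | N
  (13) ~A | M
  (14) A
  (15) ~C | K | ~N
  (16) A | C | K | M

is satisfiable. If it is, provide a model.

Case A = True:
  (~A | ~K) forces K = False.
  (K | ~N) forces N = False.
  Clause (N) is falsified — contradiction.
Case A = False:
  Clause (A) is falsified — contradiction.
Both cases fail, so the formula is unsatisfiable.

Unsatisfiable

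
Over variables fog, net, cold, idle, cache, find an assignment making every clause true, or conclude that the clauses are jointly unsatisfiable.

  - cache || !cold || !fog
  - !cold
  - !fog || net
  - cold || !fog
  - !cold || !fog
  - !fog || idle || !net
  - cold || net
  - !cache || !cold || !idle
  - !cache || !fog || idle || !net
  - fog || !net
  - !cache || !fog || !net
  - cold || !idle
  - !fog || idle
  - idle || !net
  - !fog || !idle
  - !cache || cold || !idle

Case cold = True:
  Clause (!cold) is falsified — contradiction.
Case cold = False:
  (cold || !fog) forces fog = False.
  (cold || net) forces net = True.
  Clause (fog || !net) is falsified — contradiction.
Both cases fail, so the formula is unsatisfiable.

UNSATISFIABLE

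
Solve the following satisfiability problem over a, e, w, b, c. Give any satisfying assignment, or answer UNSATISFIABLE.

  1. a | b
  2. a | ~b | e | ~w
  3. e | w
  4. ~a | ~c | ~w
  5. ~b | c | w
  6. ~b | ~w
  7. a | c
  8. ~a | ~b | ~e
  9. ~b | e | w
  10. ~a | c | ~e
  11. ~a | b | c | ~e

a = False; e = True; w = False; b = True; c = True

Set a = False.
  then (a | b) forces b = True.
  then (~b | ~w) forces w = False.
  then (a | c) forces c = True.
  then (~b | e | w) forces e = True.
All clauses satisfied.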